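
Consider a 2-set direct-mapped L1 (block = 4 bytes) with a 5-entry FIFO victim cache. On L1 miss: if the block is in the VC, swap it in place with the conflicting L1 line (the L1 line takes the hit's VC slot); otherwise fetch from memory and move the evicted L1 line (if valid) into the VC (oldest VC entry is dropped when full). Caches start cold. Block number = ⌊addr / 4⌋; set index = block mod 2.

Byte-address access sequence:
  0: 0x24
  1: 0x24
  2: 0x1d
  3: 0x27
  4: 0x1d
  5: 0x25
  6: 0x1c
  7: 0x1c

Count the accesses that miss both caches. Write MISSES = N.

  [0] addr=0x24 blk=9 s=1: MISS | VC []
  [1] addr=0x24 blk=9 s=1: L1-HIT | VC []
  [2] addr=0x1d blk=7 s=1: MISS | VC [9]
  [3] addr=0x27 blk=9 s=1: VC-HIT | VC [7]
  [4] addr=0x1d blk=7 s=1: VC-HIT | VC [9]
  [5] addr=0x25 blk=9 s=1: VC-HIT | VC [7]
  [6] addr=0x1c blk=7 s=1: VC-HIT | VC [9]
  [7] addr=0x1c blk=7 s=1: L1-HIT | VC [9]

MISSES = 2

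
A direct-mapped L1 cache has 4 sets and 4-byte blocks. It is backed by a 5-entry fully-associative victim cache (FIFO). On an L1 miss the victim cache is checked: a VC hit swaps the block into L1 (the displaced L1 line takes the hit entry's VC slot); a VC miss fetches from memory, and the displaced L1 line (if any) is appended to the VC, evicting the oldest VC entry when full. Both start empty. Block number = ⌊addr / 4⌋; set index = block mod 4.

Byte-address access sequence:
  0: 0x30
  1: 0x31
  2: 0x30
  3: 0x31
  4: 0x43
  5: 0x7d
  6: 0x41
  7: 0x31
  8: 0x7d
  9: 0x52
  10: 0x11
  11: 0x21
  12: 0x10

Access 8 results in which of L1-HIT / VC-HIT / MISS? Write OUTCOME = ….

OUTCOME = L1-HIT

#0 0x30→b12/s0 MISS; vc=[]
#1 0x31→b12/s0 L1-HIT; vc=[]
#2 0x30→b12/s0 L1-HIT; vc=[]
#3 0x31→b12/s0 L1-HIT; vc=[]
#4 0x43→b16/s0 MISS; vc=[12]
#5 0x7d→b31/s3 MISS; vc=[12]
#6 0x41→b16/s0 L1-HIT; vc=[12]
#7 0x31→b12/s0 VC-HIT; vc=[16]
#8 0x7d→b31/s3 L1-HIT; vc=[16]
#9 0x52→b20/s0 MISS; vc=[16,12]
#10 0x11→b4/s0 MISS; vc=[16,12,20]
#11 0x21→b8/s0 MISS; vc=[16,12,20,4]
#12 0x10→b4/s0 VC-HIT; vc=[16,12,20,8]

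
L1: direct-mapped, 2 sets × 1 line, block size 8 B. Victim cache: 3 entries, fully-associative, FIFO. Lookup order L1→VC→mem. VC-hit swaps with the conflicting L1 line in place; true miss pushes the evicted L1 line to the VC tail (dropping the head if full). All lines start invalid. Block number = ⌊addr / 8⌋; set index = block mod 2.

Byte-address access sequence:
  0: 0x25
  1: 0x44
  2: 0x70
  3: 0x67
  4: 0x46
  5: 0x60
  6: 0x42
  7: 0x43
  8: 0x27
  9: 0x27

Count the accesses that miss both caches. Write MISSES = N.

MISSES = 4

  [0] addr=0x25 blk=4 s=0: MISS | VC []
  [1] addr=0x44 blk=8 s=0: MISS | VC [4]
  [2] addr=0x70 blk=14 s=0: MISS | VC [4, 8]
  [3] addr=0x67 blk=12 s=0: MISS | VC [4, 8, 14]
  [4] addr=0x46 blk=8 s=0: VC-HIT | VC [4, 12, 14]
  [5] addr=0x60 blk=12 s=0: VC-HIT | VC [4, 8, 14]
  [6] addr=0x42 blk=8 s=0: VC-HIT | VC [4, 12, 14]
  [7] addr=0x43 blk=8 s=0: L1-HIT | VC [4, 12, 14]
  [8] addr=0x27 blk=4 s=0: VC-HIT | VC [8, 12, 14]
  [9] addr=0x27 blk=4 s=0: L1-HIT | VC [8, 12, 14]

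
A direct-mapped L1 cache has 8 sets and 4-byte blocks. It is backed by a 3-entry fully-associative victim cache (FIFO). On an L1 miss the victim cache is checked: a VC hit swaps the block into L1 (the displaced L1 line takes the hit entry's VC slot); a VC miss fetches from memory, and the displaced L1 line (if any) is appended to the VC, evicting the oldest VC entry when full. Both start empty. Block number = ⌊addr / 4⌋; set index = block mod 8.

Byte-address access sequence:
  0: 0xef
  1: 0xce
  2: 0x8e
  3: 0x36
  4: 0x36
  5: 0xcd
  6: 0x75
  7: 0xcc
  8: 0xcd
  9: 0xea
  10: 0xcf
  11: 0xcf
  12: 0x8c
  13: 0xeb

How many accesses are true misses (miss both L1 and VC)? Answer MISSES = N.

0: 0xef (blk 59, set 3) → MISS  vc=[]
1: 0xce (blk 51, set 3) → MISS  vc=[59]
2: 0x8e (blk 35, set 3) → MISS  vc=[59, 51]
3: 0x36 (blk 13, set 5) → MISS  vc=[59, 51]
4: 0x36 (blk 13, set 5) → L1-HIT  vc=[59, 51]
5: 0xcd (blk 51, set 3) → VC-HIT  vc=[59, 35]
6: 0x75 (blk 29, set 5) → MISS  vc=[59, 35, 13]
7: 0xcc (blk 51, set 3) → L1-HIT  vc=[59, 35, 13]
8: 0xcd (blk 51, set 3) → L1-HIT  vc=[59, 35, 13]
9: 0xea (blk 58, set 2) → MISS  vc=[59, 35, 13]
10: 0xcf (blk 51, set 3) → L1-HIT  vc=[59, 35, 13]
11: 0xcf (blk 51, set 3) → L1-HIT  vc=[59, 35, 13]
12: 0x8c (blk 35, set 3) → VC-HIT  vc=[59, 51, 13]
13: 0xeb (blk 58, set 2) → L1-HIT  vc=[59, 51, 13]

MISSES = 6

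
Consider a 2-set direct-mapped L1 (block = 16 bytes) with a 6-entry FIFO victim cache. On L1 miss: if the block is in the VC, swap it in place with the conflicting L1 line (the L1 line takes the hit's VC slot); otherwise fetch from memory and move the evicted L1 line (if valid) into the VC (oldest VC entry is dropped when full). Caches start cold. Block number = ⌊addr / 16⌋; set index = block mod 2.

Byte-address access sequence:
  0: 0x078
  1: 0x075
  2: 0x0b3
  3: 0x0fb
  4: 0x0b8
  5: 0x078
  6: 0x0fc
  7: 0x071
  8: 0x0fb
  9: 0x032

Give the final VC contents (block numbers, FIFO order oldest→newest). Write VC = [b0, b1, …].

#0 0x78→b7/s1 MISS; vc=[]
#1 0x75→b7/s1 L1-HIT; vc=[]
#2 0xb3→b11/s1 MISS; vc=[7]
#3 0xfb→b15/s1 MISS; vc=[7,11]
#4 0xb8→b11/s1 VC-HIT; vc=[7,15]
#5 0x78→b7/s1 VC-HIT; vc=[11,15]
#6 0xfc→b15/s1 VC-HIT; vc=[11,7]
#7 0x71→b7/s1 VC-HIT; vc=[11,15]
#8 0xfb→b15/s1 VC-HIT; vc=[11,7]
#9 0x32→b3/s1 MISS; vc=[11,7,15]

VC = [11, 7, 15]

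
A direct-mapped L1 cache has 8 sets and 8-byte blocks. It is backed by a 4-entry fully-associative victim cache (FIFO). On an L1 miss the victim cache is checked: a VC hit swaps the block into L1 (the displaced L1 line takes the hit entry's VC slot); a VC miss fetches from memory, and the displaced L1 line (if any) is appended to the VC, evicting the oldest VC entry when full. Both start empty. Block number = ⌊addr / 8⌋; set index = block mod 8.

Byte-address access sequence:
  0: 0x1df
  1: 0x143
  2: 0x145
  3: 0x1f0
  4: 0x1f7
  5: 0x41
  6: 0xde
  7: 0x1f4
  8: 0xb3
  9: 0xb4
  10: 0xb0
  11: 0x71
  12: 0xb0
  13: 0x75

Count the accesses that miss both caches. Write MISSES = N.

0: 0x1df (blk 59, set 3) → MISS  vc=[]
1: 0x143 (blk 40, set 0) → MISS  vc=[]
2: 0x145 (blk 40, set 0) → L1-HIT  vc=[]
3: 0x1f0 (blk 62, set 6) → MISS  vc=[]
4: 0x1f7 (blk 62, set 6) → L1-HIT  vc=[]
5: 0x41 (blk 8, set 0) → MISS  vc=[40]
6: 0xde (blk 27, set 3) → MISS  vc=[40, 59]
7: 0x1f4 (blk 62, set 6) → L1-HIT  vc=[40, 59]
8: 0xb3 (blk 22, set 6) → MISS  vc=[40, 59, 62]
9: 0xb4 (blk 22, set 6) → L1-HIT  vc=[40, 59, 62]
10: 0xb0 (blk 22, set 6) → L1-HIT  vc=[40, 59, 62]
11: 0x71 (blk 14, set 6) → MISS  vc=[40, 59, 62, 22]
12: 0xb0 (blk 22, set 6) → VC-HIT  vc=[40, 59, 62, 14]
13: 0x75 (blk 14, set 6) → VC-HIT  vc=[40, 59, 62, 22]

MISSES = 7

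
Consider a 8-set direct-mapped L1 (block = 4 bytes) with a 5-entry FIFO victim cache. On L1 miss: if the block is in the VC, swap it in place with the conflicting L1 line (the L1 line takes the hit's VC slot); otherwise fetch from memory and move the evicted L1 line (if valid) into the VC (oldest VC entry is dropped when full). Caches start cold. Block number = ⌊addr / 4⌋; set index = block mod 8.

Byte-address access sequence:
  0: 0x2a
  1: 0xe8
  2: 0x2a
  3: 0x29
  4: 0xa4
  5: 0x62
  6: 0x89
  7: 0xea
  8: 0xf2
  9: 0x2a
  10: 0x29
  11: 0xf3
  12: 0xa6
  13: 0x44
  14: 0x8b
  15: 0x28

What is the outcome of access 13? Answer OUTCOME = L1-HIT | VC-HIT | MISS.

OUTCOME = MISS

0: 0x2a (blk 10, set 2) → MISS  vc=[]
1: 0xe8 (blk 58, set 2) → MISS  vc=[10]
2: 0x2a (blk 10, set 2) → VC-HIT  vc=[58]
3: 0x29 (blk 10, set 2) → L1-HIT  vc=[58]
4: 0xa4 (blk 41, set 1) → MISS  vc=[58]
5: 0x62 (blk 24, set 0) → MISS  vc=[58]
6: 0x89 (blk 34, set 2) → MISS  vc=[58, 10]
7: 0xea (blk 58, set 2) → VC-HIT  vc=[34, 10]
8: 0xf2 (blk 60, set 4) → MISS  vc=[34, 10]
9: 0x2a (blk 10, set 2) → VC-HIT  vc=[34, 58]
10: 0x29 (blk 10, set 2) → L1-HIT  vc=[34, 58]
11: 0xf3 (blk 60, set 4) → L1-HIT  vc=[34, 58]
12: 0xa6 (blk 41, set 1) → L1-HIT  vc=[34, 58]
13: 0x44 (blk 17, set 1) → MISS  vc=[34, 58, 41]
14: 0x8b (blk 34, set 2) → VC-HIT  vc=[10, 58, 41]
15: 0x28 (blk 10, set 2) → VC-HIT  vc=[34, 58, 41]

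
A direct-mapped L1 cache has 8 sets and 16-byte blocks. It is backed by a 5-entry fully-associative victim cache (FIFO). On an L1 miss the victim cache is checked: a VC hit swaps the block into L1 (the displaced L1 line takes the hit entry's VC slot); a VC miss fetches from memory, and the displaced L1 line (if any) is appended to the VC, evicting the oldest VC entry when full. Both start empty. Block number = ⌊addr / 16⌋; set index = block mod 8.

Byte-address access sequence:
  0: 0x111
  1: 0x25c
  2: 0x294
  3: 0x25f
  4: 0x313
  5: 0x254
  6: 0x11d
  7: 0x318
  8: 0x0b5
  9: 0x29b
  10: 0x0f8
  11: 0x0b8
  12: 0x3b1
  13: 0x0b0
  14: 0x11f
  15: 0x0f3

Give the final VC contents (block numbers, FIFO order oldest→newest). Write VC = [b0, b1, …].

  [0] addr=0x111 blk=17 s=1: MISS | VC []
  [1] addr=0x25c blk=37 s=5: MISS | VC []
  [2] addr=0x294 blk=41 s=1: MISS | VC [17]
  [3] addr=0x25f blk=37 s=5: L1-HIT | VC [17]
  [4] addr=0x313 blk=49 s=1: MISS | VC [17, 41]
  [5] addr=0x254 blk=37 s=5: L1-HIT | VC [17, 41]
  [6] addr=0x11d blk=17 s=1: VC-HIT | VC [49, 41]
  [7] addr=0x318 blk=49 s=1: VC-HIT | VC [17, 41]
  [8] addr=0xb5 blk=11 s=3: MISS | VC [17, 41]
  [9] addr=0x29b blk=41 s=1: VC-HIT | VC [17, 49]
  [10] addr=0xf8 blk=15 s=7: MISS | VC [17, 49]
  [11] addr=0xb8 blk=11 s=3: L1-HIT | VC [17, 49]
  [12] addr=0x3b1 blk=59 s=3: MISS | VC [17, 49, 11]
  [13] addr=0xb0 blk=11 s=3: VC-HIT | VC [17, 49, 59]
  [14] addr=0x11f blk=17 s=1: VC-HIT | VC [41, 49, 59]
  [15] addr=0xf3 blk=15 s=7: L1-HIT | VC [41, 49, 59]

VC = [41, 49, 59]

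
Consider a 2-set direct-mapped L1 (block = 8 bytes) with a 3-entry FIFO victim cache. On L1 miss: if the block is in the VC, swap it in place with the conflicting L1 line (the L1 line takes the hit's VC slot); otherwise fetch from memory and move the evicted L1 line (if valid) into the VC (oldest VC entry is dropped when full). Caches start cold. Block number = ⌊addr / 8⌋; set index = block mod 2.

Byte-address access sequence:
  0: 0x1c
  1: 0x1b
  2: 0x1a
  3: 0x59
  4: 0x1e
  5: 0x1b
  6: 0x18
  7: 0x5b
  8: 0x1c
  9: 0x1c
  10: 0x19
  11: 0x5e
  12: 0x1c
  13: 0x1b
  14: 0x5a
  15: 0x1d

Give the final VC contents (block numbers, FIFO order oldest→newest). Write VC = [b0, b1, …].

#0 0x1c→b3/s1 MISS; vc=[]
#1 0x1b→b3/s1 L1-HIT; vc=[]
#2 0x1a→b3/s1 L1-HIT; vc=[]
#3 0x59→b11/s1 MISS; vc=[3]
#4 0x1e→b3/s1 VC-HIT; vc=[11]
#5 0x1b→b3/s1 L1-HIT; vc=[11]
#6 0x18→b3/s1 L1-HIT; vc=[11]
#7 0x5b→b11/s1 VC-HIT; vc=[3]
#8 0x1c→b3/s1 VC-HIT; vc=[11]
#9 0x1c→b3/s1 L1-HIT; vc=[11]
#10 0x19→b3/s1 L1-HIT; vc=[11]
#11 0x5e→b11/s1 VC-HIT; vc=[3]
#12 0x1c→b3/s1 VC-HIT; vc=[11]
#13 0x1b→b3/s1 L1-HIT; vc=[11]
#14 0x5a→b11/s1 VC-HIT; vc=[3]
#15 0x1d→b3/s1 VC-HIT; vc=[11]

VC = [11]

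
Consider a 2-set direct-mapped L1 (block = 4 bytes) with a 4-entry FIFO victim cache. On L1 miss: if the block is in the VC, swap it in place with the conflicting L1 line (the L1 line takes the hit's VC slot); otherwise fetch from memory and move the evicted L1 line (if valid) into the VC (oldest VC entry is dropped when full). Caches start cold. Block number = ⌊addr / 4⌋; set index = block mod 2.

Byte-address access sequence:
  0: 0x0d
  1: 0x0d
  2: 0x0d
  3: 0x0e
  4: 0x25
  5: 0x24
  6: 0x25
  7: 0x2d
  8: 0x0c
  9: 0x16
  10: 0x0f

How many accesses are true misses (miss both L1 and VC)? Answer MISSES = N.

  [0] addr=0xd blk=3 s=1: MISS | VC []
  [1] addr=0xd blk=3 s=1: L1-HIT | VC []
  [2] addr=0xd blk=3 s=1: L1-HIT | VC []
  [3] addr=0xe blk=3 s=1: L1-HIT | VC []
  [4] addr=0x25 blk=9 s=1: MISS | VC [3]
  [5] addr=0x24 blk=9 s=1: L1-HIT | VC [3]
  [6] addr=0x25 blk=9 s=1: L1-HIT | VC [3]
  [7] addr=0x2d blk=11 s=1: MISS | VC [3, 9]
  [8] addr=0xc blk=3 s=1: VC-HIT | VC [11, 9]
  [9] addr=0x16 blk=5 s=1: MISS | VC [11, 9, 3]
  [10] addr=0xf blk=3 s=1: VC-HIT | VC [11, 9, 5]

MISSES = 4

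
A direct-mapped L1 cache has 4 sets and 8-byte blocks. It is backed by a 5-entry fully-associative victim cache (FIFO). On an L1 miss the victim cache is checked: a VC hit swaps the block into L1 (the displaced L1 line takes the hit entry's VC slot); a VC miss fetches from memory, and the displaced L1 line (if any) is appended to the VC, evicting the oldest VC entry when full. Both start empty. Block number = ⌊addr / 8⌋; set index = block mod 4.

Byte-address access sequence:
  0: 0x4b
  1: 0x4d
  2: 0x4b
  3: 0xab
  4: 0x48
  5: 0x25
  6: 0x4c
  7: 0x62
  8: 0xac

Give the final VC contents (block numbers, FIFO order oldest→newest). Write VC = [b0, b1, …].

VC = [9, 4]

#0 0x4b→b9/s1 MISS; vc=[]
#1 0x4d→b9/s1 L1-HIT; vc=[]
#2 0x4b→b9/s1 L1-HIT; vc=[]
#3 0xab→b21/s1 MISS; vc=[9]
#4 0x48→b9/s1 VC-HIT; vc=[21]
#5 0x25→b4/s0 MISS; vc=[21]
#6 0x4c→b9/s1 L1-HIT; vc=[21]
#7 0x62→b12/s0 MISS; vc=[21,4]
#8 0xac→b21/s1 VC-HIT; vc=[9,4]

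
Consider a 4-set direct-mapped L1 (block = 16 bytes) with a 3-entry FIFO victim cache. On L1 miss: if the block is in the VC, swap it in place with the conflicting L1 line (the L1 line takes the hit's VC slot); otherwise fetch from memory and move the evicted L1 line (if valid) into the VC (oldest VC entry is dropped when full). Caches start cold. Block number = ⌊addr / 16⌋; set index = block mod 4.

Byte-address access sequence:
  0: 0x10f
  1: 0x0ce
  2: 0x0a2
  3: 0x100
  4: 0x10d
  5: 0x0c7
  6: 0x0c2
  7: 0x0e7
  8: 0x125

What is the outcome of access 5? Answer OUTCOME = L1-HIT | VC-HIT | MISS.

#0 0x10f→b16/s0 MISS; vc=[]
#1 0xce→b12/s0 MISS; vc=[16]
#2 0xa2→b10/s2 MISS; vc=[16]
#3 0x100→b16/s0 VC-HIT; vc=[12]
#4 0x10d→b16/s0 L1-HIT; vc=[12]
#5 0xc7→b12/s0 VC-HIT; vc=[16]
#6 0xc2→b12/s0 L1-HIT; vc=[16]
#7 0xe7→b14/s2 MISS; vc=[16,10]
#8 0x125→b18/s2 MISS; vc=[16,10,14]

OUTCOME = VC-HIT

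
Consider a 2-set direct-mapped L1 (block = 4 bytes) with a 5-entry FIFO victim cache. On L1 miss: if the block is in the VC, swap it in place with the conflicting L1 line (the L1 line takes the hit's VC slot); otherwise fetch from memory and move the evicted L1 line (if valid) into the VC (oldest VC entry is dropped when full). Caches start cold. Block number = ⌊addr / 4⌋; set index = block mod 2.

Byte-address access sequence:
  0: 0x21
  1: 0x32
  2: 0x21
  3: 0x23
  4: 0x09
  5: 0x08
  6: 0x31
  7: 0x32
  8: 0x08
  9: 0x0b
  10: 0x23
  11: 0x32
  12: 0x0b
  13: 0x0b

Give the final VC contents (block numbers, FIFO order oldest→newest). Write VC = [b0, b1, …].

VC = [8, 12]

  [0] addr=0x21 blk=8 s=0: MISS | VC []
  [1] addr=0x32 blk=12 s=0: MISS | VC [8]
  [2] addr=0x21 blk=8 s=0: VC-HIT | VC [12]
  [3] addr=0x23 blk=8 s=0: L1-HIT | VC [12]
  [4] addr=0x9 blk=2 s=0: MISS | VC [12, 8]
  [5] addr=0x8 blk=2 s=0: L1-HIT | VC [12, 8]
  [6] addr=0x31 blk=12 s=0: VC-HIT | VC [2, 8]
  [7] addr=0x32 blk=12 s=0: L1-HIT | VC [2, 8]
  [8] addr=0x8 blk=2 s=0: VC-HIT | VC [12, 8]
  [9] addr=0xb blk=2 s=0: L1-HIT | VC [12, 8]
  [10] addr=0x23 blk=8 s=0: VC-HIT | VC [12, 2]
  [11] addr=0x32 blk=12 s=0: VC-HIT | VC [8, 2]
  [12] addr=0xb blk=2 s=0: VC-HIT | VC [8, 12]
  [13] addr=0xb blk=2 s=0: L1-HIT | VC [8, 12]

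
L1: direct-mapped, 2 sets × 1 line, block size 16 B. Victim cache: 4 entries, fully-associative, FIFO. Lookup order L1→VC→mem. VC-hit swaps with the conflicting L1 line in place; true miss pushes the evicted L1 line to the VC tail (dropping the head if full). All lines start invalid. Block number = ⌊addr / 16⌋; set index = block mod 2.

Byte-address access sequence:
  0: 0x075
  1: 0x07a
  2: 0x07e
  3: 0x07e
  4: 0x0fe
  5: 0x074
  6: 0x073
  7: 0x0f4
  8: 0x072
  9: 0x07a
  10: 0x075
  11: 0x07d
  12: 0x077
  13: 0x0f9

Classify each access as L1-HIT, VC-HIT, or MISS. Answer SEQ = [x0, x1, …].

#0 0x75→b7/s1 MISS; vc=[]
#1 0x7a→b7/s1 L1-HIT; vc=[]
#2 0x7e→b7/s1 L1-HIT; vc=[]
#3 0x7e→b7/s1 L1-HIT; vc=[]
#4 0xfe→b15/s1 MISS; vc=[7]
#5 0x74→b7/s1 VC-HIT; vc=[15]
#6 0x73→b7/s1 L1-HIT; vc=[15]
#7 0xf4→b15/s1 VC-HIT; vc=[7]
#8 0x72→b7/s1 VC-HIT; vc=[15]
#9 0x7a→b7/s1 L1-HIT; vc=[15]
#10 0x75→b7/s1 L1-HIT; vc=[15]
#11 0x7d→b7/s1 L1-HIT; vc=[15]
#12 0x77→b7/s1 L1-HIT; vc=[15]
#13 0xf9→b15/s1 VC-HIT; vc=[7]

SEQ = [MISS, L1-HIT, L1-HIT, L1-HIT, MISS, VC-HIT, L1-HIT, VC-HIT, VC-HIT, L1-HIT, L1-HIT, L1-HIT, L1-HIT, VC-HIT]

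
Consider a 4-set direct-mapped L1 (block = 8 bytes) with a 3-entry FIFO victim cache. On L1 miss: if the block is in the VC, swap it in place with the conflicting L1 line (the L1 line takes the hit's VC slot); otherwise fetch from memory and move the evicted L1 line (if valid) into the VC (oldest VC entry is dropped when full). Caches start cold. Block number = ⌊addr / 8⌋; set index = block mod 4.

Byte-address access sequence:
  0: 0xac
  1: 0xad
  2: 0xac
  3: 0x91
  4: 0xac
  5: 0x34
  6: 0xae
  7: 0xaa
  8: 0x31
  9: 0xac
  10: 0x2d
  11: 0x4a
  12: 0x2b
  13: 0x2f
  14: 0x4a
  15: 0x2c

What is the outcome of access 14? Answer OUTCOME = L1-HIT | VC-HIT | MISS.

0: 0xac (blk 21, set 1) → MISS  vc=[]
1: 0xad (blk 21, set 1) → L1-HIT  vc=[]
2: 0xac (blk 21, set 1) → L1-HIT  vc=[]
3: 0x91 (blk 18, set 2) → MISS  vc=[]
4: 0xac (blk 21, set 1) → L1-HIT  vc=[]
5: 0x34 (blk 6, set 2) → MISS  vc=[18]
6: 0xae (blk 21, set 1) → L1-HIT  vc=[18]
7: 0xaa (blk 21, set 1) → L1-HIT  vc=[18]
8: 0x31 (blk 6, set 2) → L1-HIT  vc=[18]
9: 0xac (blk 21, set 1) → L1-HIT  vc=[18]
10: 0x2d (blk 5, set 1) → MISS  vc=[18, 21]
11: 0x4a (blk 9, set 1) → MISS  vc=[18, 21, 5]
12: 0x2b (blk 5, set 1) → VC-HIT  vc=[18, 21, 9]
13: 0x2f (blk 5, set 1) → L1-HIT  vc=[18, 21, 9]
14: 0x4a (blk 9, set 1) → VC-HIT  vc=[18, 21, 5]
15: 0x2c (blk 5, set 1) → VC-HIT  vc=[18, 21, 9]

OUTCOME = VC-HIT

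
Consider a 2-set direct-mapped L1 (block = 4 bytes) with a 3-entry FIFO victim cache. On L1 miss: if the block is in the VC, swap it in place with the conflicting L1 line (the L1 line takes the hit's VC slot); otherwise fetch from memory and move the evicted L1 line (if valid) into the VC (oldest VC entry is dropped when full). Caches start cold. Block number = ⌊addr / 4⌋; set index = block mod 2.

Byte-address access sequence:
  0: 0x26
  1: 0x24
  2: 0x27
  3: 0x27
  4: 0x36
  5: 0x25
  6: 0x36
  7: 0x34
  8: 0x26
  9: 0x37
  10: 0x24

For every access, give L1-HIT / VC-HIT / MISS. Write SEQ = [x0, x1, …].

0: 0x26 (blk 9, set 1) → MISS  vc=[]
1: 0x24 (blk 9, set 1) → L1-HIT  vc=[]
2: 0x27 (blk 9, set 1) → L1-HIT  vc=[]
3: 0x27 (blk 9, set 1) → L1-HIT  vc=[]
4: 0x36 (blk 13, set 1) → MISS  vc=[9]
5: 0x25 (blk 9, set 1) → VC-HIT  vc=[13]
6: 0x36 (blk 13, set 1) → VC-HIT  vc=[9]
7: 0x34 (blk 13, set 1) → L1-HIT  vc=[9]
8: 0x26 (blk 9, set 1) → VC-HIT  vc=[13]
9: 0x37 (blk 13, set 1) → VC-HIT  vc=[9]
10: 0x24 (blk 9, set 1) → VC-HIT  vc=[13]

SEQ = [MISS, L1-HIT, L1-HIT, L1-HIT, MISS, VC-HIT, VC-HIT, L1-HIT, VC-HIT, VC-HIT, VC-HIT]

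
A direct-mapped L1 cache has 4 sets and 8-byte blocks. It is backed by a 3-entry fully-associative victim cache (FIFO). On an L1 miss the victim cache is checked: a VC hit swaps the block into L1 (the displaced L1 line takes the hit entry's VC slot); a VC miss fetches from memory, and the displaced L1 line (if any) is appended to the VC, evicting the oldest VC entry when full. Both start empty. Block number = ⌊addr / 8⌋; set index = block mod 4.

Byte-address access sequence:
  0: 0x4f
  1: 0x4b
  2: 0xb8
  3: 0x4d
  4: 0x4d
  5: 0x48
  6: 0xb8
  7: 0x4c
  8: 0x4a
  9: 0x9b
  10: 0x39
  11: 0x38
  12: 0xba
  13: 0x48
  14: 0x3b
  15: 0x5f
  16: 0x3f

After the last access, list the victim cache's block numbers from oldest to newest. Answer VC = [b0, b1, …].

VC = [23, 19, 11]

  [0] addr=0x4f blk=9 s=1: MISS | VC []
  [1] addr=0x4b blk=9 s=1: L1-HIT | VC []
  [2] addr=0xb8 blk=23 s=3: MISS | VC []
  [3] addr=0x4d blk=9 s=1: L1-HIT | VC []
  [4] addr=0x4d blk=9 s=1: L1-HIT | VC []
  [5] addr=0x48 blk=9 s=1: L1-HIT | VC []
  [6] addr=0xb8 blk=23 s=3: L1-HIT | VC []
  [7] addr=0x4c blk=9 s=1: L1-HIT | VC []
  [8] addr=0x4a blk=9 s=1: L1-HIT | VC []
  [9] addr=0x9b blk=19 s=3: MISS | VC [23]
  [10] addr=0x39 blk=7 s=3: MISS | VC [23, 19]
  [11] addr=0x38 blk=7 s=3: L1-HIT | VC [23, 19]
  [12] addr=0xba blk=23 s=3: VC-HIT | VC [7, 19]
  [13] addr=0x48 blk=9 s=1: L1-HIT | VC [7, 19]
  [14] addr=0x3b blk=7 s=3: VC-HIT | VC [23, 19]
  [15] addr=0x5f blk=11 s=3: MISS | VC [23, 19, 7]
  [16] addr=0x3f blk=7 s=3: VC-HIT | VC [23, 19, 11]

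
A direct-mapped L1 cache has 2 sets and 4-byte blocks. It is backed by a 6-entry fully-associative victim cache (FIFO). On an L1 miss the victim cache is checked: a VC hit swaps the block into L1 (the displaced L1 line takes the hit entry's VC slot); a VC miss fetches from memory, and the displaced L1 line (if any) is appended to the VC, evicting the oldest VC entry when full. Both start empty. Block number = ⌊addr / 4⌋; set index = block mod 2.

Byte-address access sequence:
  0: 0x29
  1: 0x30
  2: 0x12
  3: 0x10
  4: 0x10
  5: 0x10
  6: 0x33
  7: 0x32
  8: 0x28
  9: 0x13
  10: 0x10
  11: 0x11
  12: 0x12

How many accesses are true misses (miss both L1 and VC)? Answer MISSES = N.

0: 0x29 (blk 10, set 0) → MISS  vc=[]
1: 0x30 (blk 12, set 0) → MISS  vc=[10]
2: 0x12 (blk 4, set 0) → MISS  vc=[10, 12]
3: 0x10 (blk 4, set 0) → L1-HIT  vc=[10, 12]
4: 0x10 (blk 4, set 0) → L1-HIT  vc=[10, 12]
5: 0x10 (blk 4, set 0) → L1-HIT  vc=[10, 12]
6: 0x33 (blk 12, set 0) → VC-HIT  vc=[10, 4]
7: 0x32 (blk 12, set 0) → L1-HIT  vc=[10, 4]
8: 0x28 (blk 10, set 0) → VC-HIT  vc=[12, 4]
9: 0x13 (blk 4, set 0) → VC-HIT  vc=[12, 10]
10: 0x10 (blk 4, set 0) → L1-HIT  vc=[12, 10]
11: 0x11 (blk 4, set 0) → L1-HIT  vc=[12, 10]
12: 0x12 (blk 4, set 0) → L1-HIT  vc=[12, 10]

MISSES = 3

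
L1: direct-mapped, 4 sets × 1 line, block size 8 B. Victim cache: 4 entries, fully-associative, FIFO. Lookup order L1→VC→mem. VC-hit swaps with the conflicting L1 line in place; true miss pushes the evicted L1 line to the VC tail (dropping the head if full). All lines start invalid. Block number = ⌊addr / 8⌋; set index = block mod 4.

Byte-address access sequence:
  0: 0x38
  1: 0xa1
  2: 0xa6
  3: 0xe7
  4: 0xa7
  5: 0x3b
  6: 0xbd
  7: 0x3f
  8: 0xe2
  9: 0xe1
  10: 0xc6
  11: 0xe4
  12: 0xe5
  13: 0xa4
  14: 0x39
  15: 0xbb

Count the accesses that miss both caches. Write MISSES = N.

MISSES = 5

0: 0x38 (blk 7, set 3) → MISS  vc=[]
1: 0xa1 (blk 20, set 0) → MISS  vc=[]
2: 0xa6 (blk 20, set 0) → L1-HIT  vc=[]
3: 0xe7 (blk 28, set 0) → MISS  vc=[20]
4: 0xa7 (blk 20, set 0) → VC-HIT  vc=[28]
5: 0x3b (blk 7, set 3) → L1-HIT  vc=[28]
6: 0xbd (blk 23, set 3) → MISS  vc=[28, 7]
7: 0x3f (blk 7, set 3) → VC-HIT  vc=[28, 23]
8: 0xe2 (blk 28, set 0) → VC-HIT  vc=[20, 23]
9: 0xe1 (blk 28, set 0) → L1-HIT  vc=[20, 23]
10: 0xc6 (blk 24, set 0) → MISS  vc=[20, 23, 28]
11: 0xe4 (blk 28, set 0) → VC-HIT  vc=[20, 23, 24]
12: 0xe5 (blk 28, set 0) → L1-HIT  vc=[20, 23, 24]
13: 0xa4 (blk 20, set 0) → VC-HIT  vc=[28, 23, 24]
14: 0x39 (blk 7, set 3) → L1-HIT  vc=[28, 23, 24]
15: 0xbb (blk 23, set 3) → VC-HIT  vc=[28, 7, 24]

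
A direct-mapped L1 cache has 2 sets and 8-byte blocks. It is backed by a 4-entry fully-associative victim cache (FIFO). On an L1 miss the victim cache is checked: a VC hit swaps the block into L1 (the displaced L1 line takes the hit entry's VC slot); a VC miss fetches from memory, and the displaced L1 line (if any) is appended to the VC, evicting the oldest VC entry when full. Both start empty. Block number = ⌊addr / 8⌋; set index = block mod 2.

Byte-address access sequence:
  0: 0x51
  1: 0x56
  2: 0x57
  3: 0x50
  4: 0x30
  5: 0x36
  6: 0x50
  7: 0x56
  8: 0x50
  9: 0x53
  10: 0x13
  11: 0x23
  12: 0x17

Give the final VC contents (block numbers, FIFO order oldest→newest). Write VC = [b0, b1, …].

#0 0x51→b10/s0 MISS; vc=[]
#1 0x56→b10/s0 L1-HIT; vc=[]
#2 0x57→b10/s0 L1-HIT; vc=[]
#3 0x50→b10/s0 L1-HIT; vc=[]
#4 0x30→b6/s0 MISS; vc=[10]
#5 0x36→b6/s0 L1-HIT; vc=[10]
#6 0x50→b10/s0 VC-HIT; vc=[6]
#7 0x56→b10/s0 L1-HIT; vc=[6]
#8 0x50→b10/s0 L1-HIT; vc=[6]
#9 0x53→b10/s0 L1-HIT; vc=[6]
#10 0x13→b2/s0 MISS; vc=[6,10]
#11 0x23→b4/s0 MISS; vc=[6,10,2]
#12 0x17→b2/s0 VC-HIT; vc=[6,10,4]

VC = [6, 10, 4]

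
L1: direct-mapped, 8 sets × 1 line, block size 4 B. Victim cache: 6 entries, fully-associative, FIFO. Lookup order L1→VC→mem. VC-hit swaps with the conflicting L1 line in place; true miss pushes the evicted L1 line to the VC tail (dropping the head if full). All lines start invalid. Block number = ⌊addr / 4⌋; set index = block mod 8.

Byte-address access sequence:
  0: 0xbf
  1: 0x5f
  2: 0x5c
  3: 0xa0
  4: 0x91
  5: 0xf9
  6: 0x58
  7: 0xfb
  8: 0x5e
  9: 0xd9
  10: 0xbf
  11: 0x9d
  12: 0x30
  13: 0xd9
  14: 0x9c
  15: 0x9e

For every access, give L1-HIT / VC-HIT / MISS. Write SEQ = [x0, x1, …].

SEQ = [MISS, MISS, L1-HIT, MISS, MISS, MISS, MISS, VC-HIT, L1-HIT, MISS, VC-HIT, MISS, MISS, L1-HIT, L1-HIT, L1-HIT]

  [0] addr=0xbf blk=47 s=7: MISS | VC []
  [1] addr=0x5f blk=23 s=7: MISS | VC [47]
  [2] addr=0x5c blk=23 s=7: L1-HIT | VC [47]
  [3] addr=0xa0 blk=40 s=0: MISS | VC [47]
  [4] addr=0x91 blk=36 s=4: MISS | VC [47]
  [5] addr=0xf9 blk=62 s=6: MISS | VC [47]
  [6] addr=0x58 blk=22 s=6: MISS | VC [47, 62]
  [7] addr=0xfb blk=62 s=6: VC-HIT | VC [47, 22]
  [8] addr=0x5e blk=23 s=7: L1-HIT | VC [47, 22]
  [9] addr=0xd9 blk=54 s=6: MISS | VC [47, 22, 62]
  [10] addr=0xbf blk=47 s=7: VC-HIT | VC [23, 22, 62]
  [11] addr=0x9d blk=39 s=7: MISS | VC [23, 22, 62, 47]
  [12] addr=0x30 blk=12 s=4: MISS | VC [23, 22, 62, 47, 36]
  [13] addr=0xd9 blk=54 s=6: L1-HIT | VC [23, 22, 62, 47, 36]
  [14] addr=0x9c blk=39 s=7: L1-HIT | VC [23, 22, 62, 47, 36]
  [15] addr=0x9e blk=39 s=7: L1-HIT | VC [23, 22, 62, 47, 36]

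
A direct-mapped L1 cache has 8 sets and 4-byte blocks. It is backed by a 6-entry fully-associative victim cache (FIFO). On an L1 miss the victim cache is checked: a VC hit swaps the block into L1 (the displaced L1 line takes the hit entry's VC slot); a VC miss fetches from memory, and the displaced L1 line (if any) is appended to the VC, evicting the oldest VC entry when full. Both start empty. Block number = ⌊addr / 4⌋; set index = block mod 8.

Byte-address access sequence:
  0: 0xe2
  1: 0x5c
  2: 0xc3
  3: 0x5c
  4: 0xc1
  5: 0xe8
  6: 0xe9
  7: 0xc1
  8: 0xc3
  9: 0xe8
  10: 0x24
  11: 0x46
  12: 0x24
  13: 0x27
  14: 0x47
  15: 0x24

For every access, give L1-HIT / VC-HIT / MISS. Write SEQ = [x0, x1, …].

SEQ = [MISS, MISS, MISS, L1-HIT, L1-HIT, MISS, L1-HIT, L1-HIT, L1-HIT, L1-HIT, MISS, MISS, VC-HIT, L1-HIT, VC-HIT, VC-HIT]

0: 0xe2 (blk 56, set 0) → MISS  vc=[]
1: 0x5c (blk 23, set 7) → MISS  vc=[]
2: 0xc3 (blk 48, set 0) → MISS  vc=[56]
3: 0x5c (blk 23, set 7) → L1-HIT  vc=[56]
4: 0xc1 (blk 48, set 0) → L1-HIT  vc=[56]
5: 0xe8 (blk 58, set 2) → MISS  vc=[56]
6: 0xe9 (blk 58, set 2) → L1-HIT  vc=[56]
7: 0xc1 (blk 48, set 0) → L1-HIT  vc=[56]
8: 0xc3 (blk 48, set 0) → L1-HIT  vc=[56]
9: 0xe8 (blk 58, set 2) → L1-HIT  vc=[56]
10: 0x24 (blk 9, set 1) → MISS  vc=[56]
11: 0x46 (blk 17, set 1) → MISS  vc=[56, 9]
12: 0x24 (blk 9, set 1) → VC-HIT  vc=[56, 17]
13: 0x27 (blk 9, set 1) → L1-HIT  vc=[56, 17]
14: 0x47 (blk 17, set 1) → VC-HIT  vc=[56, 9]
15: 0x24 (blk 9, set 1) → VC-HIT  vc=[56, 17]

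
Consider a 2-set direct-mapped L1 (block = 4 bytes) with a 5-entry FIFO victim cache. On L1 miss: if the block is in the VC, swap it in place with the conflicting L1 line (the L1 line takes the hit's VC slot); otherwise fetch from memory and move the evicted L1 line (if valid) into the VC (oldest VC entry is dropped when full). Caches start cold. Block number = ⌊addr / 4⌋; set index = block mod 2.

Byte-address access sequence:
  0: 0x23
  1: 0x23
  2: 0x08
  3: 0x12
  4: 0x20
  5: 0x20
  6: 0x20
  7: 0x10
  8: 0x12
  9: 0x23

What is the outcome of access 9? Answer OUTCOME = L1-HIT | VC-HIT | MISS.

  [0] addr=0x23 blk=8 s=0: MISS | VC []
  [1] addr=0x23 blk=8 s=0: L1-HIT | VC []
  [2] addr=0x8 blk=2 s=0: MISS | VC [8]
  [3] addr=0x12 blk=4 s=0: MISS | VC [8, 2]
  [4] addr=0x20 blk=8 s=0: VC-HIT | VC [4, 2]
  [5] addr=0x20 blk=8 s=0: L1-HIT | VC [4, 2]
  [6] addr=0x20 blk=8 s=0: L1-HIT | VC [4, 2]
  [7] addr=0x10 blk=4 s=0: VC-HIT | VC [8, 2]
  [8] addr=0x12 blk=4 s=0: L1-HIT | VC [8, 2]
  [9] addr=0x23 blk=8 s=0: VC-HIT | VC [4, 2]

OUTCOME = VC-HIT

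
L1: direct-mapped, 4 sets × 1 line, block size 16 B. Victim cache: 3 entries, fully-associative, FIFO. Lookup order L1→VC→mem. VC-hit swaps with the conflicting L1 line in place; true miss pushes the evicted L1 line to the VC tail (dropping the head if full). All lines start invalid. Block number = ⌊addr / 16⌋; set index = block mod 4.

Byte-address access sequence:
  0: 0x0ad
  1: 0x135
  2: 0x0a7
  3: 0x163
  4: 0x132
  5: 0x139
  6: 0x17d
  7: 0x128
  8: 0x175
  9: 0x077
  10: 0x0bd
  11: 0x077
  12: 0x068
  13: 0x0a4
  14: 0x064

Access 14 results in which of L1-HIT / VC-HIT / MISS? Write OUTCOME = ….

OUTCOME = VC-HIT

0: 0xad (blk 10, set 2) → MISS  vc=[]
1: 0x135 (blk 19, set 3) → MISS  vc=[]
2: 0xa7 (blk 10, set 2) → L1-HIT  vc=[]
3: 0x163 (blk 22, set 2) → MISS  vc=[10]
4: 0x132 (blk 19, set 3) → L1-HIT  vc=[10]
5: 0x139 (blk 19, set 3) → L1-HIT  vc=[10]
6: 0x17d (blk 23, set 3) → MISS  vc=[10, 19]
7: 0x128 (blk 18, set 2) → MISS  vc=[10, 19, 22]
8: 0x175 (blk 23, set 3) → L1-HIT  vc=[10, 19, 22]
9: 0x77 (blk 7, set 3) → MISS  vc=[19, 22, 23]
10: 0xbd (blk 11, set 3) → MISS  vc=[22, 23, 7]
11: 0x77 (blk 7, set 3) → VC-HIT  vc=[22, 23, 11]
12: 0x68 (blk 6, set 2) → MISS  vc=[23, 11, 18]
13: 0xa4 (blk 10, set 2) → MISS  vc=[11, 18, 6]
14: 0x64 (blk 6, set 2) → VC-HIT  vc=[11, 18, 10]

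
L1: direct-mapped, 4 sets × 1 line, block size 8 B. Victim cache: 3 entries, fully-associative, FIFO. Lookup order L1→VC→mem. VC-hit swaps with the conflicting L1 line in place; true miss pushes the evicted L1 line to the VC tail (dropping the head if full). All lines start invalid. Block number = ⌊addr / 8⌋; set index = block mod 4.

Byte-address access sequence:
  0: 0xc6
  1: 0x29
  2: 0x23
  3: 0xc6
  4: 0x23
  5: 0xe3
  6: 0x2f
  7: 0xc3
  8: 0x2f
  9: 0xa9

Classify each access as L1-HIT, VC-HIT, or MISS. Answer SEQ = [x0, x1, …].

SEQ = [MISS, MISS, MISS, VC-HIT, VC-HIT, MISS, L1-HIT, VC-HIT, L1-HIT, MISS]

0: 0xc6 (blk 24, set 0) → MISS  vc=[]
1: 0x29 (blk 5, set 1) → MISS  vc=[]
2: 0x23 (blk 4, set 0) → MISS  vc=[24]
3: 0xc6 (blk 24, set 0) → VC-HIT  vc=[4]
4: 0x23 (blk 4, set 0) → VC-HIT  vc=[24]
5: 0xe3 (blk 28, set 0) → MISS  vc=[24, 4]
6: 0x2f (blk 5, set 1) → L1-HIT  vc=[24, 4]
7: 0xc3 (blk 24, set 0) → VC-HIT  vc=[28, 4]
8: 0x2f (blk 5, set 1) → L1-HIT  vc=[28, 4]
9: 0xa9 (blk 21, set 1) → MISS  vc=[28, 4, 5]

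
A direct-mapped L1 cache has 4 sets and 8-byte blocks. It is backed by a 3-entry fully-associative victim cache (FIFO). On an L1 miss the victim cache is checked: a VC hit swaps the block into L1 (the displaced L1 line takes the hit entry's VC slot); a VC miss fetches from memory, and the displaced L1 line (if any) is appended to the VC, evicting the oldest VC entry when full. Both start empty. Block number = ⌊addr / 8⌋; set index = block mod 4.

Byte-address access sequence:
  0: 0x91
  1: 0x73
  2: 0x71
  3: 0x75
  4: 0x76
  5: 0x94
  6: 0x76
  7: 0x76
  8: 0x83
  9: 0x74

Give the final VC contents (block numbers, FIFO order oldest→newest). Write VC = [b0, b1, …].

#0 0x91→b18/s2 MISS; vc=[]
#1 0x73→b14/s2 MISS; vc=[18]
#2 0x71→b14/s2 L1-HIT; vc=[18]
#3 0x75→b14/s2 L1-HIT; vc=[18]
#4 0x76→b14/s2 L1-HIT; vc=[18]
#5 0x94→b18/s2 VC-HIT; vc=[14]
#6 0x76→b14/s2 VC-HIT; vc=[18]
#7 0x76→b14/s2 L1-HIT; vc=[18]
#8 0x83→b16/s0 MISS; vc=[18]
#9 0x74→b14/s2 L1-HIT; vc=[18]

VC = [18]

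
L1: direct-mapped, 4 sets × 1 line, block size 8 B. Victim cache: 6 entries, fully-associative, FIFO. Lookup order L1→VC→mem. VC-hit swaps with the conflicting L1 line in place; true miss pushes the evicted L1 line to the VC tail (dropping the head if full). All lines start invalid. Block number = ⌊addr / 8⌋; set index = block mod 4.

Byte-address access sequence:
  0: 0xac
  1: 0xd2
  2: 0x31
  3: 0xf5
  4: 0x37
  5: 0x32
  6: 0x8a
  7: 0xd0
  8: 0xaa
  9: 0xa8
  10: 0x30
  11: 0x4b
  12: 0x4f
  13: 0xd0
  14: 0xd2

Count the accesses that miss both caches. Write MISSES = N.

MISSES = 6

0: 0xac (blk 21, set 1) → MISS  vc=[]
1: 0xd2 (blk 26, set 2) → MISS  vc=[]
2: 0x31 (blk 6, set 2) → MISS  vc=[26]
3: 0xf5 (blk 30, set 2) → MISS  vc=[26, 6]
4: 0x37 (blk 6, set 2) → VC-HIT  vc=[26, 30]
5: 0x32 (blk 6, set 2) → L1-HIT  vc=[26, 30]
6: 0x8a (blk 17, set 1) → MISS  vc=[26, 30, 21]
7: 0xd0 (blk 26, set 2) → VC-HIT  vc=[6, 30, 21]
8: 0xaa (blk 21, set 1) → VC-HIT  vc=[6, 30, 17]
9: 0xa8 (blk 21, set 1) → L1-HIT  vc=[6, 30, 17]
10: 0x30 (blk 6, set 2) → VC-HIT  vc=[26, 30, 17]
11: 0x4b (blk 9, set 1) → MISS  vc=[26, 30, 17, 21]
12: 0x4f (blk 9, set 1) → L1-HIT  vc=[26, 30, 17, 21]
13: 0xd0 (blk 26, set 2) → VC-HIT  vc=[6, 30, 17, 21]
14: 0xd2 (blk 26, set 2) → L1-HIT  vc=[6, 30, 17, 21]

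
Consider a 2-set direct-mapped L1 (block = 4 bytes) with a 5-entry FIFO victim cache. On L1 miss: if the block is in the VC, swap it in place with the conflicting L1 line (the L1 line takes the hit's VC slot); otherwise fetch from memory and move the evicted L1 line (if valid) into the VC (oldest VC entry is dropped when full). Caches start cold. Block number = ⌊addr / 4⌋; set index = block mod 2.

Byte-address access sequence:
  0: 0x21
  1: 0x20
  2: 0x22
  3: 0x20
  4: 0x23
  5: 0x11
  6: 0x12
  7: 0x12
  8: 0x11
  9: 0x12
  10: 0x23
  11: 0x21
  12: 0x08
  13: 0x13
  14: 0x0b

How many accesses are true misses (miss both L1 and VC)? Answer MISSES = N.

#0 0x21→b8/s0 MISS; vc=[]
#1 0x20→b8/s0 L1-HIT; vc=[]
#2 0x22→b8/s0 L1-HIT; vc=[]
#3 0x20→b8/s0 L1-HIT; vc=[]
#4 0x23→b8/s0 L1-HIT; vc=[]
#5 0x11→b4/s0 MISS; vc=[8]
#6 0x12→b4/s0 L1-HIT; vc=[8]
#7 0x12→b4/s0 L1-HIT; vc=[8]
#8 0x11→b4/s0 L1-HIT; vc=[8]
#9 0x12→b4/s0 L1-HIT; vc=[8]
#10 0x23→b8/s0 VC-HIT; vc=[4]
#11 0x21→b8/s0 L1-HIT; vc=[4]
#12 0x8→b2/s0 MISS; vc=[4,8]
#13 0x13→b4/s0 VC-HIT; vc=[2,8]
#14 0xb→b2/s0 VC-HIT; vc=[4,8]

MISSES = 3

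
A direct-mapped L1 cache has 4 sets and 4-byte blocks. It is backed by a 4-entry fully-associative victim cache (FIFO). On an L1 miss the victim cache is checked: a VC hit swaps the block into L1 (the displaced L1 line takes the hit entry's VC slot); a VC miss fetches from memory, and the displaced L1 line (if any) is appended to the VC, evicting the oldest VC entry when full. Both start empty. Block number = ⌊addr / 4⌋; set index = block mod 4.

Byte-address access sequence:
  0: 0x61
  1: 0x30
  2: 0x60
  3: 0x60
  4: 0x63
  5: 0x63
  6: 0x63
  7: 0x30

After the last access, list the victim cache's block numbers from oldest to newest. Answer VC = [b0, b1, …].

VC = [24]

  [0] addr=0x61 blk=24 s=0: MISS | VC []
  [1] addr=0x30 blk=12 s=0: MISS | VC [24]
  [2] addr=0x60 blk=24 s=0: VC-HIT | VC [12]
  [3] addr=0x60 blk=24 s=0: L1-HIT | VC [12]
  [4] addr=0x63 blk=24 s=0: L1-HIT | VC [12]
  [5] addr=0x63 blk=24 s=0: L1-HIT | VC [12]
  [6] addr=0x63 blk=24 s=0: L1-HIT | VC [12]
  [7] addr=0x30 blk=12 s=0: VC-HIT | VC [24]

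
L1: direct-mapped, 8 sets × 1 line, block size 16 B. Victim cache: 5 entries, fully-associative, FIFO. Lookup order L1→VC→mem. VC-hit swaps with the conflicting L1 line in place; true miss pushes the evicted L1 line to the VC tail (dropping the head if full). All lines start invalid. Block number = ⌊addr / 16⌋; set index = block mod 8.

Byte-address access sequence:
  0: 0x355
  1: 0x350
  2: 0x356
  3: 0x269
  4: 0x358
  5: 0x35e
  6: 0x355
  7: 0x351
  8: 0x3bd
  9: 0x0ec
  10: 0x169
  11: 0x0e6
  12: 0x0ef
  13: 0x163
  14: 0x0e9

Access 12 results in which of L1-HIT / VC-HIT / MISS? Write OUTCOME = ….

#0 0x355→b53/s5 MISS; vc=[]
#1 0x350→b53/s5 L1-HIT; vc=[]
#2 0x356→b53/s5 L1-HIT; vc=[]
#3 0x269→b38/s6 MISS; vc=[]
#4 0x358→b53/s5 L1-HIT; vc=[]
#5 0x35e→b53/s5 L1-HIT; vc=[]
#6 0x355→b53/s5 L1-HIT; vc=[]
#7 0x351→b53/s5 L1-HIT; vc=[]
#8 0x3bd→b59/s3 MISS; vc=[]
#9 0xec→b14/s6 MISS; vc=[38]
#10 0x169→b22/s6 MISS; vc=[38,14]
#11 0xe6→b14/s6 VC-HIT; vc=[38,22]
#12 0xef→b14/s6 L1-HIT; vc=[38,22]
#13 0x163→b22/s6 VC-HIT; vc=[38,14]
#14 0xe9→b14/s6 VC-HIT; vc=[38,22]

OUTCOME = L1-HIT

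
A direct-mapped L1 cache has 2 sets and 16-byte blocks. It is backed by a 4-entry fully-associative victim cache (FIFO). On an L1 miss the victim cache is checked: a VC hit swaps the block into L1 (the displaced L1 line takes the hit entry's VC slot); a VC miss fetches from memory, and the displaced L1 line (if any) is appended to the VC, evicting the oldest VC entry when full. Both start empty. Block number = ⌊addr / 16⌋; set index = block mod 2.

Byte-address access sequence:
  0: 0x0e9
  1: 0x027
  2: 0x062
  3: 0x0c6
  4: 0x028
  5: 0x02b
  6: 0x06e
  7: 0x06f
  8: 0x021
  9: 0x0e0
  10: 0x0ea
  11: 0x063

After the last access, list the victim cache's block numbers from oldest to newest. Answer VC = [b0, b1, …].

VC = [2, 12, 14]

#0 0xe9→b14/s0 MISS; vc=[]
#1 0x27→b2/s0 MISS; vc=[14]
#2 0x62→b6/s0 MISS; vc=[14,2]
#3 0xc6→b12/s0 MISS; vc=[14,2,6]
#4 0x28→b2/s0 VC-HIT; vc=[14,12,6]
#5 0x2b→b2/s0 L1-HIT; vc=[14,12,6]
#6 0x6e→b6/s0 VC-HIT; vc=[14,12,2]
#7 0x6f→b6/s0 L1-HIT; vc=[14,12,2]
#8 0x21→b2/s0 VC-HIT; vc=[14,12,6]
#9 0xe0→b14/s0 VC-HIT; vc=[2,12,6]
#10 0xea→b14/s0 L1-HIT; vc=[2,12,6]
#11 0x63→b6/s0 VC-HIT; vc=[2,12,14]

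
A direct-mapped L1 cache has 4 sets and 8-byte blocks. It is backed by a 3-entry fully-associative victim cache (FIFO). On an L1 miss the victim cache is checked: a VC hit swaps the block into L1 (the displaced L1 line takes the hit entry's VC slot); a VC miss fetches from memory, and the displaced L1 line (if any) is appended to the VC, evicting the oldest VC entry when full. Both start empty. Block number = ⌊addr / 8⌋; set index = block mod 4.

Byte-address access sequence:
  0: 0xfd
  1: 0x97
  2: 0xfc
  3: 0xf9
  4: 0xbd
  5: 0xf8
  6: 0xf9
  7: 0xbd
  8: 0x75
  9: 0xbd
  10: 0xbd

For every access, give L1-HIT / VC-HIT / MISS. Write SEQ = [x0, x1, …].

0: 0xfd (blk 31, set 3) → MISS  vc=[]
1: 0x97 (blk 18, set 2) → MISS  vc=[]
2: 0xfc (blk 31, set 3) → L1-HIT  vc=[]
3: 0xf9 (blk 31, set 3) → L1-HIT  vc=[]
4: 0xbd (blk 23, set 3) → MISS  vc=[31]
5: 0xf8 (blk 31, set 3) → VC-HIT  vc=[23]
6: 0xf9 (blk 31, set 3) → L1-HIT  vc=[23]
7: 0xbd (blk 23, set 3) → VC-HIT  vc=[31]
8: 0x75 (blk 14, set 2) → MISS  vc=[31, 18]
9: 0xbd (blk 23, set 3) → L1-HIT  vc=[31, 18]
10: 0xbd (blk 23, set 3) → L1-HIT  vc=[31, 18]

SEQ = [MISS, MISS, L1-HIT, L1-HIT, MISS, VC-HIT, L1-HIT, VC-HIT, MISS, L1-HIT, L1-HIT]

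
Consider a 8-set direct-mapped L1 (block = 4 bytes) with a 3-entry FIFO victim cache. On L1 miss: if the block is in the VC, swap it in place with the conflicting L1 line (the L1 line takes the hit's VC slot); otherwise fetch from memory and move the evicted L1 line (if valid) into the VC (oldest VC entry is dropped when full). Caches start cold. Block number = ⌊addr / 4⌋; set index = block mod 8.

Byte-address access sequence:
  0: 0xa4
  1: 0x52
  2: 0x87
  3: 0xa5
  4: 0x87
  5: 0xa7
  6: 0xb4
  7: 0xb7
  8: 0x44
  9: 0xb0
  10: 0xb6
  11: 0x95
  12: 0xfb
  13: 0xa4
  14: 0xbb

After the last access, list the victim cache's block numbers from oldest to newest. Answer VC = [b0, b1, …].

  [0] addr=0xa4 blk=41 s=1: MISS | VC []
  [1] addr=0x52 blk=20 s=4: MISS | VC []
  [2] addr=0x87 blk=33 s=1: MISS | VC [41]
  [3] addr=0xa5 blk=41 s=1: VC-HIT | VC [33]
  [4] addr=0x87 blk=33 s=1: VC-HIT | VC [41]
  [5] addr=0xa7 blk=41 s=1: VC-HIT | VC [33]
  [6] addr=0xb4 blk=45 s=5: MISS | VC [33]
  [7] addr=0xb7 blk=45 s=5: L1-HIT | VC [33]
  [8] addr=0x44 blk=17 s=1: MISS | VC [33, 41]
  [9] addr=0xb0 blk=44 s=4: MISS | VC [33, 41, 20]
  [10] addr=0xb6 blk=45 s=5: L1-HIT | VC [33, 41, 20]
  [11] addr=0x95 blk=37 s=5: MISS | VC [41, 20, 45]
  [12] addr=0xfb blk=62 s=6: MISS | VC [41, 20, 45]
  [13] addr=0xa4 blk=41 s=1: VC-HIT | VC [17, 20, 45]
  [14] addr=0xbb blk=46 s=6: MISS | VC [20, 45, 62]

VC = [20, 45, 62]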